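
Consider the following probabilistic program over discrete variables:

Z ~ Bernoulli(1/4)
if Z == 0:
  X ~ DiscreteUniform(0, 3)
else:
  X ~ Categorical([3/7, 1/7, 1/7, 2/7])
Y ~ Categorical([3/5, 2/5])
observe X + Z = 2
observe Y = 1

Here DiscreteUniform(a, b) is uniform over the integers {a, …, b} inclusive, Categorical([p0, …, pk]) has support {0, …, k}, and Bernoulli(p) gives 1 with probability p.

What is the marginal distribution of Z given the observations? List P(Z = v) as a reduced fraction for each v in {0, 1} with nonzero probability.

Enumerate traces; 2 have nonzero weight after conditioning:
  (Z=0, X=2, Y=1) weight 3/40
  (Z=1, X=1, Y=1) weight 1/70
Group by Z:
  weight(Z=0) = 3/40
  weight(Z=1) = 1/70
Total weight = 3/40 + 1/70 = 5/56
P(Z=0 | obs) = 3/40 / 5/56 = 21/25
P(Z=1 | obs) = 1/70 / 5/56 = 4/25

P(Z=0) = 21/25, P(Z=1) = 4/25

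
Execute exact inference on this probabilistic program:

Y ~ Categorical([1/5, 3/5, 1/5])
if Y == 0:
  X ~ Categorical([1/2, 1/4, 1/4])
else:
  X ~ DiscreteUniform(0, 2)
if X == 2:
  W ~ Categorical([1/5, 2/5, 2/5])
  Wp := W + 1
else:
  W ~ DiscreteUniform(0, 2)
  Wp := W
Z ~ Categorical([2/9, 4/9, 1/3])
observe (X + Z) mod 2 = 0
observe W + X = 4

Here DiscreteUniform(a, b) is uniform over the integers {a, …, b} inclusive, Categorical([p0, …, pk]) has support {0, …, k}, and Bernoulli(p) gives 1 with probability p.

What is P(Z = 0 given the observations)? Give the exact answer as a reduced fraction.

Enumerate traces; 6 have nonzero weight after conditioning:
  (Y=0, X=2, W=2, Z=0) weight 1/225
  (Y=0, X=2, W=2, Z=2) weight 1/150
  (Y=1, X=2, W=2, Z=0) weight 4/225
  (Y=1, X=2, W=2, Z=2) weight 2/75
  (Y=2, X=2, W=2, Z=0) weight 4/675
  (Y=2, X=2, W=2, Z=2) weight 2/225
Group by Z:
  weight(Z=0) = 19/675
  weight(Z=2) = 19/450
Total weight = 19/675 + 19/450 = 19/270
P(Z=0 | obs) = 19/675 / 19/270 = 2/5
P(Z=2 | obs) = 19/450 / 19/270 = 3/5

P(Z = 0 | obs) = 2/5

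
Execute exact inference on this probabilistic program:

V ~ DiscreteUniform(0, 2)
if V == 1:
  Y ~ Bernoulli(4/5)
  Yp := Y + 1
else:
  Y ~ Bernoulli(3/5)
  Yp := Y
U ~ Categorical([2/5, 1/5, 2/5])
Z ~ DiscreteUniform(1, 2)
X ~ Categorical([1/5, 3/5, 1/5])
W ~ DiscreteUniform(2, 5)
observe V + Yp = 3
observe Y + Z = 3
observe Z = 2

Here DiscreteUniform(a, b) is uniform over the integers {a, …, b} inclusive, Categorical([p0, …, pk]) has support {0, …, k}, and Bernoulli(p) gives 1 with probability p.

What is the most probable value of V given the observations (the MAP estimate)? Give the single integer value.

Enumerate traces; 72 have nonzero weight after conditioning:
  (V=1, Y=1, U=0, Z=2, X=0, W=2) weight 1/375
  (V=1, Y=1, U=0, Z=2, X=0, W=3) weight 1/375
  (V=1, Y=1, U=0, Z=2, X=0, W=4) weight 1/375
  (V=1, Y=1, U=0, Z=2, X=0, W=5) weight 1/375
  (V=1, Y=1, U=0, Z=2, X=1, W=2) weight 1/125
  (V=1, Y=1, U=0, Z=2, X=1, W=3) weight 1/125
  (V=1, Y=1, U=0, Z=2, X=1, W=4) weight 1/125
  (V=1, Y=1, U=0, Z=2, X=1, W=5) weight 1/125
  (V=2, Y=1, U=0, Z=2, X=0, W=2) weight 1/500
  … 63 more
Group by V:
  weight(V=1) = 2/15
  weight(V=2) = 1/10
Total weight = 2/15 + 1/10 = 7/30
P(V=1 | obs) = 2/15 / 7/30 = 4/7
P(V=2 | obs) = 1/10 / 7/30 = 3/7
argmax = 1

argmax_v P(V = v | obs) = 1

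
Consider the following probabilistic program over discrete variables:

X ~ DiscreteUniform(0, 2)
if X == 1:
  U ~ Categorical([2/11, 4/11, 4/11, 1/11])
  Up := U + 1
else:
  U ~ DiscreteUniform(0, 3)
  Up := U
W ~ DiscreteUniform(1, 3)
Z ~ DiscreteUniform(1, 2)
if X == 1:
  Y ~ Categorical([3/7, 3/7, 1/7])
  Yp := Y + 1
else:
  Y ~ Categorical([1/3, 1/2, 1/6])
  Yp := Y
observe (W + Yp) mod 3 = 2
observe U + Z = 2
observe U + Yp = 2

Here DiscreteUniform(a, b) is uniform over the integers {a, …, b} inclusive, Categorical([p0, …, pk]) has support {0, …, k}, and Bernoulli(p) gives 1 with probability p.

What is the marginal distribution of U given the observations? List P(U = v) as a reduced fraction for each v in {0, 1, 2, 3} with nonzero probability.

P(U=0) = 149/524, P(U=1) = 375/524

Enumerate traces; 6 have nonzero weight after conditioning:
  (X=0, U=0, W=3, Z=2, Y=2) weight 1/432
  (X=0, U=1, W=1, Z=1, Y=1) weight 1/144
  (X=1, U=0, W=3, Z=2, Y=1) weight 1/231
  (X=1, U=1, W=1, Z=1, Y=0) weight 2/231
  (X=2, U=0, W=3, Z=2, Y=2) weight 1/432
  (X=2, U=1, W=1, Z=1, Y=1) weight 1/144
Group by U:
  weight(U=0) = 149/16632
  weight(U=1) = 125/5544
Total weight = 149/16632 + 125/5544 = 131/4158
P(U=0 | obs) = 149/16632 / 131/4158 = 149/524
P(U=1 | obs) = 125/5544 / 131/4158 = 375/524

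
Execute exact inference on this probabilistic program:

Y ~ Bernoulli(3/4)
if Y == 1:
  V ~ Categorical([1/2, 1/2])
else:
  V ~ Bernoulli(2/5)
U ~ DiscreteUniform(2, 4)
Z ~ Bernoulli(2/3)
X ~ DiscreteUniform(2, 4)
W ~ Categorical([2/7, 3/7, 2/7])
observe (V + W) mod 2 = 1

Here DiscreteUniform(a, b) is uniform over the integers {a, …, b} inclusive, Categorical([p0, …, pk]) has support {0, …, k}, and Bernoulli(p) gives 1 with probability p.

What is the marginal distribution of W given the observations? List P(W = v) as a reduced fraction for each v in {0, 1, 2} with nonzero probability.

P(W=0) = 38/139, P(W=1) = 63/139, P(W=2) = 38/139

Enumerate traces; 108 have nonzero weight after conditioning:
  (Y=0, V=0, U=2, Z=0, X=2, W=1) weight 1/420
  (Y=0, V=0, U=2, Z=0, X=3, W=1) weight 1/420
  (Y=0, V=0, U=2, Z=0, X=4, W=1) weight 1/420
  (Y=0, V=0, U=2, Z=1, X=2, W=1) weight 1/210
  (Y=0, V=0, U=2, Z=1, X=3, W=1) weight 1/210
  (Y=0, V=0, U=2, Z=1, X=4, W=1) weight 1/210
  (Y=0, V=0, U=3, Z=0, X=2, W=1) weight 1/420
  (Y=0, V=0, U=3, Z=0, X=3, W=1) weight 1/420
  (Y=0, V=1, U=2, Z=0, X=2, W=0) weight 1/945
  (Y=0, V=1, U=2, Z=0, X=2, W=2) weight 1/945
  … 98 more
Group by W:
  weight(W=0) = 19/140
  weight(W=1) = 9/40
  weight(W=2) = 19/140
Total weight = 19/140 + 9/40 + 19/140 = 139/280
P(W=0 | obs) = 19/140 / 139/280 = 38/139
P(W=1 | obs) = 9/40 / 139/280 = 63/139
P(W=2 | obs) = 19/140 / 139/280 = 38/139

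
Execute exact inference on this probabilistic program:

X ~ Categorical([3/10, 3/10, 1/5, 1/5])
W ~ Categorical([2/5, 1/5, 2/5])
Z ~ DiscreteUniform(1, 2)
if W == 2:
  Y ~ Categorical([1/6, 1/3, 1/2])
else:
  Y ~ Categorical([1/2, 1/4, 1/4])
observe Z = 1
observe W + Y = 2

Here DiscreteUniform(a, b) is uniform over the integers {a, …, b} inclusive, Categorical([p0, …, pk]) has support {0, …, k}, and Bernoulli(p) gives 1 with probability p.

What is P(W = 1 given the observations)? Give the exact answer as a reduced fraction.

Enumerate traces; 12 have nonzero weight after conditioning:
  (X=0, W=0, Z=1, Y=2) weight 3/200
  (X=0, W=1, Z=1, Y=1) weight 3/400
  (X=0, W=2, Z=1, Y=0) weight 1/100
  (X=1, W=0, Z=1, Y=2) weight 3/200
  (X=1, W=1, Z=1, Y=1) weight 3/400
  (X=1, W=2, Z=1, Y=0) weight 1/100
  (X=2, W=0, Z=1, Y=2) weight 1/100
  (X=2, W=1, Z=1, Y=1) weight 1/200
  … 4 more
Group by W:
  weight(W=0) = 1/20
  weight(W=1) = 1/40
  weight(W=2) = 1/30
Total weight = 1/20 + 1/40 + 1/30 = 13/120
P(W=0 | obs) = 1/20 / 13/120 = 6/13
P(W=1 | obs) = 1/40 / 13/120 = 3/13
P(W=2 | obs) = 1/30 / 13/120 = 4/13

P(W = 1 | obs) = 3/13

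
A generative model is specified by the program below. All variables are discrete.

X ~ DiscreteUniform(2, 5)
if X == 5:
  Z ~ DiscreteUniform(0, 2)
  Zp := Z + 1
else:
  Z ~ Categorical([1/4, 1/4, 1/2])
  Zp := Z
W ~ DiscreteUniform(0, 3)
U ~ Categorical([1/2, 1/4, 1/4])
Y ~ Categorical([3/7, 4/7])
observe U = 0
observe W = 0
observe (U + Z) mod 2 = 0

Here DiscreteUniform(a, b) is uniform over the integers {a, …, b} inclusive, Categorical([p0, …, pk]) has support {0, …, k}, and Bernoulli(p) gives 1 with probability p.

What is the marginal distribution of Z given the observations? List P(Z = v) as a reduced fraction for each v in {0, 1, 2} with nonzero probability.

P(Z=0) = 13/35, P(Z=2) = 22/35

Enumerate traces; 16 have nonzero weight after conditioning:
  (X=2, Z=0, W=0, U=0, Y=0) weight 3/896
  (X=2, Z=0, W=0, U=0, Y=1) weight 1/224
  (X=2, Z=2, W=0, U=0, Y=0) weight 3/448
  (X=2, Z=2, W=0, U=0, Y=1) weight 1/112
  (X=3, Z=0, W=0, U=0, Y=0) weight 3/896
  (X=3, Z=0, W=0, U=0, Y=1) weight 1/224
  (X=3, Z=2, W=0, U=0, Y=0) weight 3/448
  (X=3, Z=2, W=0, U=0, Y=1) weight 1/112
  … 8 more
Group by Z:
  weight(Z=0) = 13/384
  weight(Z=2) = 11/192
Total weight = 13/384 + 11/192 = 35/384
P(Z=0 | obs) = 13/384 / 35/384 = 13/35
P(Z=2 | obs) = 11/192 / 35/384 = 22/35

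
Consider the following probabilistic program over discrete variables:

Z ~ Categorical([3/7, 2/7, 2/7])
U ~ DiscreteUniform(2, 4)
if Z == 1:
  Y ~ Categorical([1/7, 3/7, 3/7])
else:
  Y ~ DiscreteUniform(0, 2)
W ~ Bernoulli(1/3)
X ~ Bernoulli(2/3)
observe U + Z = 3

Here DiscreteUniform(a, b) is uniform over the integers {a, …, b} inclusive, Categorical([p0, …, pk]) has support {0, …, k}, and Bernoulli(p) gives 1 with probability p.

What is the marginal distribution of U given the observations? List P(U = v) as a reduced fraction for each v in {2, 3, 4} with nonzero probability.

Enumerate traces; 24 have nonzero weight after conditioning:
  (Z=0, U=3, Y=0, W=0, X=0) weight 2/189
  (Z=0, U=3, Y=0, W=0, X=1) weight 4/189
  (Z=0, U=3, Y=0, W=1, X=0) weight 1/189
  (Z=0, U=3, Y=0, W=1, X=1) weight 2/189
  (Z=0, U=3, Y=1, W=0, X=0) weight 2/189
  (Z=0, U=3, Y=1, W=0, X=1) weight 4/189
  (Z=0, U=3, Y=1, W=1, X=0) weight 1/189
  (Z=0, U=3, Y=1, W=1, X=1) weight 2/189
  (Z=1, U=2, Y=0, W=0, X=0) weight 4/1323
  … 15 more
Group by U:
  weight(U=2) = 2/21
  weight(U=3) = 1/7
Total weight = 2/21 + 1/7 = 5/21
P(U=2 | obs) = 2/21 / 5/21 = 2/5
P(U=3 | obs) = 1/7 / 5/21 = 3/5

P(U=2) = 2/5, P(U=3) = 3/5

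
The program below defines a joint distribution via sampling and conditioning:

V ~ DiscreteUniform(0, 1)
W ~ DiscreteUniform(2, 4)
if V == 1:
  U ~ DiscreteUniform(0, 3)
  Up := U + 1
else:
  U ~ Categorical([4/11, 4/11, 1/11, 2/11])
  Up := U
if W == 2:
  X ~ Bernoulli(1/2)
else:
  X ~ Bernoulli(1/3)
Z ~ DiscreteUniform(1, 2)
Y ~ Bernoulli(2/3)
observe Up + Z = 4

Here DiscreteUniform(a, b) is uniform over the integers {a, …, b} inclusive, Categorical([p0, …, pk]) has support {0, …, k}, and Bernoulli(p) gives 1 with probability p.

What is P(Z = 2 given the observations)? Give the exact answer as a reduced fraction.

Enumerate traces; 48 have nonzero weight after conditioning:
  (V=0, W=2, U=2, X=0, Z=2, Y=0) weight 1/792
  (V=0, W=2, U=2, X=0, Z=2, Y=1) weight 1/396
  (V=0, W=2, U=2, X=1, Z=2, Y=0) weight 1/792
  (V=0, W=2, U=2, X=1, Z=2, Y=1) weight 1/396
  (V=0, W=2, U=3, X=0, Z=1, Y=0) weight 1/396
  (V=0, W=2, U=3, X=0, Z=1, Y=1) weight 1/198
  (V=0, W=2, U=3, X=1, Z=1, Y=0) weight 1/396
  (V=0, W=2, U=3, X=1, Z=1, Y=1) weight 1/198
  … 40 more
Group by Z:
  weight(Z=1) = 19/176
  weight(Z=2) = 15/176
Total weight = 19/176 + 15/176 = 17/88
P(Z=1 | obs) = 19/176 / 17/88 = 19/34
P(Z=2 | obs) = 15/176 / 17/88 = 15/34

P(Z = 2 | obs) = 15/34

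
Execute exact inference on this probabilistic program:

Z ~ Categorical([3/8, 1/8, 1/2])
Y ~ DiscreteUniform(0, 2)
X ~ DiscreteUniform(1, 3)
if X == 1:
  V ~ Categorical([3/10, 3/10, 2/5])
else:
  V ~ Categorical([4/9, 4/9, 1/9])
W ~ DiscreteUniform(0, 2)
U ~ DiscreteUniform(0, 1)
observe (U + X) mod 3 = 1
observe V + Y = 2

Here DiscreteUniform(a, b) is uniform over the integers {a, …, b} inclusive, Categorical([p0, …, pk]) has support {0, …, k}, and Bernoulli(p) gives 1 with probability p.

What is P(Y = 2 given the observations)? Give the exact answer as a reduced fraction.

P(Y = 2 | obs) = 67/180

Enumerate traces; 54 have nonzero weight after conditioning:
  (Z=0, Y=0, X=1, V=2, W=0, U=0) weight 1/360
  (Z=0, Y=0, X=1, V=2, W=1, U=0) weight 1/360
  (Z=0, Y=0, X=1, V=2, W=2, U=0) weight 1/360
  (Z=0, Y=0, X=3, V=2, W=0, U=1) weight 1/1296
  (Z=0, Y=0, X=3, V=2, W=1, U=1) weight 1/1296
  (Z=0, Y=0, X=3, V=2, W=2, U=1) weight 1/1296
  (Z=0, Y=1, X=1, V=1, W=0, U=0) weight 1/480
  (Z=0, Y=1, X=1, V=1, W=1, U=0) weight 1/480
  (Z=0, Y=2, X=1, V=0, W=0, U=0) weight 1/480
  … 45 more
Group by Y:
  weight(Y=0) = 23/810
  weight(Y=1) = 67/1620
  weight(Y=2) = 67/1620
Total weight = 23/810 + 67/1620 + 67/1620 = 1/9
P(Y=0 | obs) = 23/810 / 1/9 = 23/90
P(Y=1 | obs) = 67/1620 / 1/9 = 67/180
P(Y=2 | obs) = 67/1620 / 1/9 = 67/180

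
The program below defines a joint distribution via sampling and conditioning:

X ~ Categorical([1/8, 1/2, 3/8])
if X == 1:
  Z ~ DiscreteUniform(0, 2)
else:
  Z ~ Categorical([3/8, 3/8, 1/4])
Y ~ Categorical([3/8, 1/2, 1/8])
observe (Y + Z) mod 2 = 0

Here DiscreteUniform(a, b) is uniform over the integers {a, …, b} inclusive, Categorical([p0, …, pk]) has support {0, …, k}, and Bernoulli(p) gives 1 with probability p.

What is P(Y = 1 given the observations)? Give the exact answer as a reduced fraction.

P(Y = 1 | obs) = 17/48

Enumerate traces; 15 have nonzero weight after conditioning:
  (X=0, Z=0, Y=0) weight 9/512
  (X=0, Z=0, Y=2) weight 3/512
  (X=0, Z=1, Y=1) weight 3/128
  (X=0, Z=2, Y=0) weight 3/256
  (X=0, Z=2, Y=2) weight 1/256
  (X=1, Z=0, Y=0) weight 1/16
  (X=1, Z=0, Y=2) weight 1/48
  (X=1, Z=1, Y=1) weight 1/12
  … 7 more
Group by Y:
  weight(Y=0) = 31/128
  weight(Y=1) = 17/96
  weight(Y=2) = 31/384
Total weight = 31/128 + 17/96 + 31/384 = 1/2
P(Y=0 | obs) = 31/128 / 1/2 = 31/64
P(Y=1 | obs) = 17/96 / 1/2 = 17/48
P(Y=2 | obs) = 31/384 / 1/2 = 31/192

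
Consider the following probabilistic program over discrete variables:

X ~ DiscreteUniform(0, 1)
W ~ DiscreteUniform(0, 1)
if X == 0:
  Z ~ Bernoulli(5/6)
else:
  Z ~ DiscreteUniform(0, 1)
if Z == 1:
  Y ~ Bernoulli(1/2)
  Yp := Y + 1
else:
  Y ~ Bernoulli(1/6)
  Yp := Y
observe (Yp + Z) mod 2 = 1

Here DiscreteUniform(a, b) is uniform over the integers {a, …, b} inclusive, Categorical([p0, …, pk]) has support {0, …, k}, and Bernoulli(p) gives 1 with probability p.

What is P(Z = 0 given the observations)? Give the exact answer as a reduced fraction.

P(Z = 0 | obs) = 1/7

Enumerate traces; 8 have nonzero weight after conditioning:
  (X=0, W=0, Z=0, Y=1) weight 1/144
  (X=0, W=0, Z=1, Y=1) weight 5/48
  (X=0, W=1, Z=0, Y=1) weight 1/144
  (X=0, W=1, Z=1, Y=1) weight 5/48
  (X=1, W=0, Z=0, Y=1) weight 1/48
  (X=1, W=0, Z=1, Y=1) weight 1/16
  (X=1, W=1, Z=0, Y=1) weight 1/48
  (X=1, W=1, Z=1, Y=1) weight 1/16
Group by Z:
  weight(Z=0) = 1/18
  weight(Z=1) = 1/3
Total weight = 1/18 + 1/3 = 7/18
P(Z=0 | obs) = 1/18 / 7/18 = 1/7
P(Z=1 | obs) = 1/3 / 7/18 = 6/7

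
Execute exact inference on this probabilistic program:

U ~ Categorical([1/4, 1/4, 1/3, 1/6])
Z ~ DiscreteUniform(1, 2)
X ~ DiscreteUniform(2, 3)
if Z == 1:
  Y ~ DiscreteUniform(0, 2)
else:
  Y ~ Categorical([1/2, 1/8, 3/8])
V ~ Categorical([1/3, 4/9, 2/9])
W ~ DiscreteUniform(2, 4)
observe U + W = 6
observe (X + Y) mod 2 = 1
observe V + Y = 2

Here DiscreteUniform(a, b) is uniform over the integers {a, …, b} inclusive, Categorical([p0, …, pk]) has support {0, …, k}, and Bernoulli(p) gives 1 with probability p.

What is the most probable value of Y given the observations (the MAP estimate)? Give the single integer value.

Enumerate traces; 12 have nonzero weight after conditioning:
  (U=2, Z=1, X=2, Y=1, V=1, W=4) weight 1/243
  (U=2, Z=1, X=3, Y=0, V=2, W=4) weight 1/486
  (U=2, Z=1, X=3, Y=2, V=0, W=4) weight 1/324
  (U=2, Z=2, X=2, Y=1, V=1, W=4) weight 1/648
  (U=2, Z=2, X=3, Y=0, V=2, W=4) weight 1/324
  (U=2, Z=2, X=3, Y=2, V=0, W=4) weight 1/288
  (U=3, Z=1, X=2, Y=1, V=1, W=3) weight 1/486
  (U=3, Z=1, X=3, Y=0, V=2, W=3) weight 1/972
  … 4 more
Group by Y:
  weight(Y=0) = 5/648
  weight(Y=1) = 11/1296
  weight(Y=2) = 17/1728
Total weight = 5/648 + 11/1296 + 17/1728 = 5/192
P(Y=0 | obs) = 5/648 / 5/192 = 8/27
P(Y=1 | obs) = 11/1296 / 5/192 = 44/135
P(Y=2 | obs) = 17/1728 / 5/192 = 17/45
argmax = 2

argmax_v P(Y = v | obs) = 2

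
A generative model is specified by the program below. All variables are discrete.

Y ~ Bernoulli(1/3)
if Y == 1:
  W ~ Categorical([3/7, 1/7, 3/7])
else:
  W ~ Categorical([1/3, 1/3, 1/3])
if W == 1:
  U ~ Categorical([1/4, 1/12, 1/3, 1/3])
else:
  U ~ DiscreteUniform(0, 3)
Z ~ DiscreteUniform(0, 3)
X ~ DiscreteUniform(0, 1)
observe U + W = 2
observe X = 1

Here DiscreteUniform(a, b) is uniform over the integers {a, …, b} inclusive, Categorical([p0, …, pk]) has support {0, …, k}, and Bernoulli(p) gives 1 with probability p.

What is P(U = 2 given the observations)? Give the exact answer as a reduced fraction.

P(U = 2 | obs) = 69/155

Enumerate traces; 24 have nonzero weight after conditioning:
  (Y=0, W=0, U=2, Z=0, X=1) weight 1/144
  (Y=0, W=0, U=2, Z=1, X=1) weight 1/144
  (Y=0, W=0, U=2, Z=2, X=1) weight 1/144
  (Y=0, W=0, U=2, Z=3, X=1) weight 1/144
  (Y=0, W=1, U=1, Z=0, X=1) weight 1/432
  (Y=0, W=1, U=1, Z=1, X=1) weight 1/432
  (Y=0, W=1, U=1, Z=2, X=1) weight 1/432
  (Y=0, W=1, U=1, Z=3, X=1) weight 1/432
  (Y=0, W=2, U=0, Z=0, X=1) weight 1/144
  … 15 more
Group by U:
  weight(U=0) = 23/504
  weight(U=1) = 17/1512
  weight(U=2) = 23/504
Total weight = 23/504 + 17/1512 + 23/504 = 155/1512
P(U=0 | obs) = 23/504 / 155/1512 = 69/155
P(U=1 | obs) = 17/1512 / 155/1512 = 17/155
P(U=2 | obs) = 23/504 / 155/1512 = 69/155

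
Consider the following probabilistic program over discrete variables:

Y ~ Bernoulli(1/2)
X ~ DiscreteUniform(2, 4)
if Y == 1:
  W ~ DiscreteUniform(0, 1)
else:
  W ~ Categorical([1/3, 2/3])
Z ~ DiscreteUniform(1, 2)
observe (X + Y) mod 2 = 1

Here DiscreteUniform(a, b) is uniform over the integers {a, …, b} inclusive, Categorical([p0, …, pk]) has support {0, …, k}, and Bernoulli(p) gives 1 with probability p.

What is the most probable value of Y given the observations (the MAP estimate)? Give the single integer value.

Enumerate traces; 12 have nonzero weight after conditioning:
  (Y=0, X=3, W=0, Z=1) weight 1/36
  (Y=0, X=3, W=0, Z=2) weight 1/36
  (Y=0, X=3, W=1, Z=1) weight 1/18
  (Y=0, X=3, W=1, Z=2) weight 1/18
  (Y=1, X=2, W=0, Z=1) weight 1/24
  (Y=1, X=2, W=0, Z=2) weight 1/24
  (Y=1, X=2, W=1, Z=1) weight 1/24
  (Y=1, X=2, W=1, Z=2) weight 1/24
  … 4 more
Group by Y:
  weight(Y=0) = 1/6
  weight(Y=1) = 1/3
Total weight = 1/6 + 1/3 = 1/2
P(Y=0 | obs) = 1/6 / 1/2 = 1/3
P(Y=1 | obs) = 1/3 / 1/2 = 2/3
argmax = 1

argmax_v P(Y = v | obs) = 1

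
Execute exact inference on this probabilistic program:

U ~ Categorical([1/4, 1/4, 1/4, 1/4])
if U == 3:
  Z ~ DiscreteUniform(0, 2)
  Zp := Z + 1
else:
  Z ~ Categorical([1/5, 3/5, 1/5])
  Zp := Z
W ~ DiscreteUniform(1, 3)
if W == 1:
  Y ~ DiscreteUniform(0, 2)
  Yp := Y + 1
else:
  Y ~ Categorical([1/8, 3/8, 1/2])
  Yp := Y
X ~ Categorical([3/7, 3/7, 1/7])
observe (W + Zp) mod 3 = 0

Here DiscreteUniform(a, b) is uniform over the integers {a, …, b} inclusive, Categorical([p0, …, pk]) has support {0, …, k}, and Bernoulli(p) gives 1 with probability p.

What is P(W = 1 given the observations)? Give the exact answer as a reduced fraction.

P(W = 1 | obs) = 7/30

Enumerate traces; 108 have nonzero weight after conditioning:
  (U=0, Z=0, W=3, Y=0, X=0) weight 1/1120
  (U=0, Z=0, W=3, Y=0, X=1) weight 1/1120
  (U=0, Z=0, W=3, Y=0, X=2) weight 1/3360
  (U=0, Z=0, W=3, Y=1, X=0) weight 3/1120
  (U=0, Z=0, W=3, Y=1, X=1) weight 3/1120
  (U=0, Z=0, W=3, Y=1, X=2) weight 1/1120
  (U=0, Z=0, W=3, Y=2, X=0) weight 1/280
  (U=0, Z=0, W=3, Y=2, X=1) weight 1/280
  (U=0, Z=1, W=2, Y=0, X=0) weight 3/1120
  (U=0, Z=2, W=1, Y=0, X=0) weight 1/420
  … 98 more
Group by W:
  weight(W=1) = 7/90
  weight(W=2) = 8/45
  weight(W=3) = 7/90
Total weight = 7/90 + 8/45 + 7/90 = 1/3
P(W=1 | obs) = 7/90 / 1/3 = 7/30
P(W=2 | obs) = 8/45 / 1/3 = 8/15
P(W=3 | obs) = 7/90 / 1/3 = 7/30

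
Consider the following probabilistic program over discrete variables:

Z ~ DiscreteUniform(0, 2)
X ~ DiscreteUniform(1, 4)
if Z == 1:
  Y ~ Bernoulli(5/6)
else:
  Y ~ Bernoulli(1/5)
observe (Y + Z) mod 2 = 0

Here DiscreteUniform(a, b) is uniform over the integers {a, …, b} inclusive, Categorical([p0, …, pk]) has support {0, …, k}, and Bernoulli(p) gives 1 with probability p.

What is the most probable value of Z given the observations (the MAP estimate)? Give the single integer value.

Enumerate traces; 12 have nonzero weight after conditioning:
  (Z=0, X=1, Y=0) weight 1/15
  (Z=0, X=2, Y=0) weight 1/15
  (Z=0, X=3, Y=0) weight 1/15
  (Z=0, X=4, Y=0) weight 1/15
  (Z=1, X=1, Y=1) weight 5/72
  (Z=1, X=2, Y=1) weight 5/72
  (Z=1, X=3, Y=1) weight 5/72
  (Z=1, X=4, Y=1) weight 5/72
  (Z=2, X=1, Y=0) weight 1/15
  … 3 more
Group by Z:
  weight(Z=0) = 4/15
  weight(Z=1) = 5/18
  weight(Z=2) = 4/15
Total weight = 4/15 + 5/18 + 4/15 = 73/90
P(Z=0 | obs) = 4/15 / 73/90 = 24/73
P(Z=1 | obs) = 5/18 / 73/90 = 25/73
P(Z=2 | obs) = 4/15 / 73/90 = 24/73
argmax = 1

argmax_v P(Z = v | obs) = 1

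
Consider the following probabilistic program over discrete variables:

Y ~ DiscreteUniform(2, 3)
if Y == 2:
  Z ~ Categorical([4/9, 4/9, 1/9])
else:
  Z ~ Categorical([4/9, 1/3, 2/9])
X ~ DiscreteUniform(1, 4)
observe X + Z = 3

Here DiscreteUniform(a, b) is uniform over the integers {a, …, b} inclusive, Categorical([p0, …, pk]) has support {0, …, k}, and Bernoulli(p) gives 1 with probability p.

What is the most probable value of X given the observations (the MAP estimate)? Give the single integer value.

argmax_v P(X = v | obs) = 3

Enumerate traces; 6 have nonzero weight after conditioning:
  (Y=2, Z=0, X=3) weight 1/18
  (Y=2, Z=1, X=2) weight 1/18
  (Y=2, Z=2, X=1) weight 1/72
  (Y=3, Z=0, X=3) weight 1/18
  (Y=3, Z=1, X=2) weight 1/24
  (Y=3, Z=2, X=1) weight 1/36
Group by X:
  weight(X=1) = 1/24
  weight(X=2) = 7/72
  weight(X=3) = 1/9
Total weight = 1/24 + 7/72 + 1/9 = 1/4
P(X=1 | obs) = 1/24 / 1/4 = 1/6
P(X=2 | obs) = 7/72 / 1/4 = 7/18
P(X=3 | obs) = 1/9 / 1/4 = 4/9
argmax = 3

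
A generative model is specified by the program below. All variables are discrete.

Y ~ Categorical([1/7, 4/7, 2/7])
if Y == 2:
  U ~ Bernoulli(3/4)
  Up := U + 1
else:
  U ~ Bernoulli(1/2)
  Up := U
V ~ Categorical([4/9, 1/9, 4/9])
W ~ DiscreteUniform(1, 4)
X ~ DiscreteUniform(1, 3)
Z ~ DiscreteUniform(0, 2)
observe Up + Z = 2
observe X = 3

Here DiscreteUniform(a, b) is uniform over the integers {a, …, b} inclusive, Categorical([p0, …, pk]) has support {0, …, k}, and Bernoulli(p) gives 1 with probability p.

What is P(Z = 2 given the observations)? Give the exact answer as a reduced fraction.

Enumerate traces; 72 have nonzero weight after conditioning:
  (Y=0, U=0, V=0, W=1, X=3, Z=2) weight 1/1134
  (Y=0, U=0, V=0, W=2, X=3, Z=2) weight 1/1134
  (Y=0, U=0, V=0, W=3, X=3, Z=2) weight 1/1134
  (Y=0, U=0, V=0, W=4, X=3, Z=2) weight 1/1134
  (Y=0, U=0, V=1, W=1, X=3, Z=2) weight 1/4536
  (Y=0, U=0, V=1, W=2, X=3, Z=2) weight 1/4536
  (Y=0, U=0, V=1, W=3, X=3, Z=2) weight 1/4536
  (Y=0, U=0, V=1, W=4, X=3, Z=2) weight 1/4536
  (Y=0, U=1, V=0, W=1, X=3, Z=1) weight 1/1134
  (Y=2, U=1, V=0, W=1, X=3, Z=0) weight 1/378
  … 62 more
Group by Z:
  weight(Z=0) = 1/42
  weight(Z=1) = 1/21
  weight(Z=2) = 5/126
Total weight = 1/42 + 1/21 + 5/126 = 1/9
P(Z=0 | obs) = 1/42 / 1/9 = 3/14
P(Z=1 | obs) = 1/21 / 1/9 = 3/7
P(Z=2 | obs) = 5/126 / 1/9 = 5/14

P(Z = 2 | obs) = 5/14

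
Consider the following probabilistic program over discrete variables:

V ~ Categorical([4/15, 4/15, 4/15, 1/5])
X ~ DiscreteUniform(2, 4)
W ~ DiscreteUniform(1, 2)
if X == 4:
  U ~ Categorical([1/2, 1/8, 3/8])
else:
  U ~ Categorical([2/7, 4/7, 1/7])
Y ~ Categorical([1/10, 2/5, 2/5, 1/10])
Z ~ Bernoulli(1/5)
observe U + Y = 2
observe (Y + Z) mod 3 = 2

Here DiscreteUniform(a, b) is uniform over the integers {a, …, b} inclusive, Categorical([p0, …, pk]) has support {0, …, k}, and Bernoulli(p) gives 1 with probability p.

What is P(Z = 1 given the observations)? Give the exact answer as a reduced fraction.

Enumerate traces; 48 have nonzero weight after conditioning:
  (V=0, X=2, W=1, U=0, Y=2, Z=0) weight 32/7875
  (V=0, X=2, W=1, U=1, Y=1, Z=1) weight 16/7875
  (V=0, X=2, W=2, U=0, Y=2, Z=0) weight 32/7875
  (V=0, X=2, W=2, U=1, Y=1, Z=1) weight 16/7875
  (V=0, X=3, W=1, U=0, Y=2, Z=0) weight 32/7875
  (V=0, X=3, W=1, U=1, Y=1, Z=1) weight 16/7875
  (V=0, X=3, W=2, U=0, Y=2, Z=0) weight 32/7875
  (V=0, X=3, W=2, U=1, Y=1, Z=1) weight 16/7875
  … 40 more
Group by Z:
  weight(Z=0) = 4/35
  weight(Z=1) = 71/2100
Total weight = 4/35 + 71/2100 = 311/2100
P(Z=0 | obs) = 4/35 / 311/2100 = 240/311
P(Z=1 | obs) = 71/2100 / 311/2100 = 71/311

P(Z = 1 | obs) = 71/311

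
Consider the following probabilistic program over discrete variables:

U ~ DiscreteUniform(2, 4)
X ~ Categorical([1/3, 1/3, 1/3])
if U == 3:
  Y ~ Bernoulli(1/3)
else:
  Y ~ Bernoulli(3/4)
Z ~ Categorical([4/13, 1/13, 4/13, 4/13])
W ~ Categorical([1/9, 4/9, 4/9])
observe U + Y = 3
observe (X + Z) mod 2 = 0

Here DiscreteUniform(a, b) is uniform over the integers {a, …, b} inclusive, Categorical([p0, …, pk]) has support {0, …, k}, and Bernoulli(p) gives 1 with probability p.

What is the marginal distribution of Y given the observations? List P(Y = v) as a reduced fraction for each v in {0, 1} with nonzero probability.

P(Y=0) = 8/17, P(Y=1) = 9/17

Enumerate traces; 36 have nonzero weight after conditioning:
  (U=2, X=0, Y=1, Z=0, W=0) weight 1/351
  (U=2, X=0, Y=1, Z=0, W=1) weight 4/351
  (U=2, X=0, Y=1, Z=0, W=2) weight 4/351
  (U=2, X=0, Y=1, Z=2, W=0) weight 1/351
  (U=2, X=0, Y=1, Z=2, W=1) weight 4/351
  (U=2, X=0, Y=1, Z=2, W=2) weight 4/351
  (U=2, X=1, Y=1, Z=1, W=0) weight 1/1404
  (U=2, X=1, Y=1, Z=1, W=1) weight 1/351
  (U=3, X=0, Y=0, Z=0, W=0) weight 8/3159
  … 27 more
Group by Y:
  weight(Y=0) = 14/117
  weight(Y=1) = 7/52
Total weight = 14/117 + 7/52 = 119/468
P(Y=0 | obs) = 14/117 / 119/468 = 8/17
P(Y=1 | obs) = 7/52 / 119/468 = 9/17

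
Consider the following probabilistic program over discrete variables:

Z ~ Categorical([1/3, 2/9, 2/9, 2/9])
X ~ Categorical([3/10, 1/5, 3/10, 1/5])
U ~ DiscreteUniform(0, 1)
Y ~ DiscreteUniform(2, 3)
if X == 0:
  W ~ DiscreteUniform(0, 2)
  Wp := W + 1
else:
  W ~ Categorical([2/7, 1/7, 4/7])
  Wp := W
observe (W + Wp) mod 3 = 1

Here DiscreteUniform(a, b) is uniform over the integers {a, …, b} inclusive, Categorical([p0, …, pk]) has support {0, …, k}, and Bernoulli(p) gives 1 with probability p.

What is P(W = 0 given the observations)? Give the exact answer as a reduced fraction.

Enumerate traces; 64 have nonzero weight after conditioning:
  (Z=0, X=0, U=0, Y=2, W=0) weight 1/120
  (Z=0, X=0, U=0, Y=3, W=0) weight 1/120
  (Z=0, X=0, U=1, Y=2, W=0) weight 1/120
  (Z=0, X=0, U=1, Y=3, W=0) weight 1/120
  (Z=0, X=1, U=0, Y=2, W=2) weight 1/105
  (Z=0, X=1, U=0, Y=3, W=2) weight 1/105
  (Z=0, X=1, U=1, Y=2, W=2) weight 1/105
  (Z=0, X=1, U=1, Y=3, W=2) weight 1/105
  … 56 more
Group by W:
  weight(W=0) = 1/10
  weight(W=2) = 2/5
Total weight = 1/10 + 2/5 = 1/2
P(W=0 | obs) = 1/10 / 1/2 = 1/5
P(W=2 | obs) = 2/5 / 1/2 = 4/5

P(W = 0 | obs) = 1/5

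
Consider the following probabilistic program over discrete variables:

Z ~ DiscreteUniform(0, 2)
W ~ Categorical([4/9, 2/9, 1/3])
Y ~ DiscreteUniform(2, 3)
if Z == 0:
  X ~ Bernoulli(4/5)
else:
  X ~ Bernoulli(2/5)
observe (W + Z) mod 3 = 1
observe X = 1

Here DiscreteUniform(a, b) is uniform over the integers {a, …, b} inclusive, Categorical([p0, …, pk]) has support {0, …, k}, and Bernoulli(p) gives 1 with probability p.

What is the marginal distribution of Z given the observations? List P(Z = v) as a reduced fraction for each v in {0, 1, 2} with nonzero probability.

P(Z=0) = 4/11, P(Z=1) = 4/11, P(Z=2) = 3/11

Enumerate traces; 6 have nonzero weight after conditioning:
  (Z=0, W=1, Y=2, X=1) weight 4/135
  (Z=0, W=1, Y=3, X=1) weight 4/135
  (Z=1, W=0, Y=2, X=1) weight 4/135
  (Z=1, W=0, Y=3, X=1) weight 4/135
  (Z=2, W=2, Y=2, X=1) weight 1/45
  (Z=2, W=2, Y=3, X=1) weight 1/45
Group by Z:
  weight(Z=0) = 8/135
  weight(Z=1) = 8/135
  weight(Z=2) = 2/45
Total weight = 8/135 + 8/135 + 2/45 = 22/135
P(Z=0 | obs) = 8/135 / 22/135 = 4/11
P(Z=1 | obs) = 8/135 / 22/135 = 4/11
P(Z=2 | obs) = 2/45 / 22/135 = 3/11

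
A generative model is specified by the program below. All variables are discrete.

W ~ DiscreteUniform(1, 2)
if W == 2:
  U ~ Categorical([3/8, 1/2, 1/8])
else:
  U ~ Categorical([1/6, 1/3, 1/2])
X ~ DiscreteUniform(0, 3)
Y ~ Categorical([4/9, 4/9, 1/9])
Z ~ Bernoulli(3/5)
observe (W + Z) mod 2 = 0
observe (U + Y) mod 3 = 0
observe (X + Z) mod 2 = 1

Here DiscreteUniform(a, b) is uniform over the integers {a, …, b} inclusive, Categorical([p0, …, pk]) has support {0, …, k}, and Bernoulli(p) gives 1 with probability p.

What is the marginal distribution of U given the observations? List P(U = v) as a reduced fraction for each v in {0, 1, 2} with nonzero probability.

P(U=0) = 5/14, P(U=1) = 1/7, P(U=2) = 1/2

Enumerate traces; 12 have nonzero weight after conditioning:
  (W=1, U=0, X=0, Y=0, Z=1) weight 1/180
  (W=1, U=0, X=2, Y=0, Z=1) weight 1/180
  (W=1, U=1, X=0, Y=2, Z=1) weight 1/360
  (W=1, U=1, X=2, Y=2, Z=1) weight 1/360
  (W=1, U=2, X=0, Y=1, Z=1) weight 1/60
  (W=1, U=2, X=2, Y=1, Z=1) weight 1/60
  (W=2, U=0, X=1, Y=0, Z=0) weight 1/120
  (W=2, U=0, X=3, Y=0, Z=0) weight 1/120
  … 4 more
Group by U:
  weight(U=0) = 1/36
  weight(U=1) = 1/90
  weight(U=2) = 7/180
Total weight = 1/36 + 1/90 + 7/180 = 7/90
P(U=0 | obs) = 1/36 / 7/90 = 5/14
P(U=1 | obs) = 1/90 / 7/90 = 1/7
P(U=2 | obs) = 7/180 / 7/90 = 1/2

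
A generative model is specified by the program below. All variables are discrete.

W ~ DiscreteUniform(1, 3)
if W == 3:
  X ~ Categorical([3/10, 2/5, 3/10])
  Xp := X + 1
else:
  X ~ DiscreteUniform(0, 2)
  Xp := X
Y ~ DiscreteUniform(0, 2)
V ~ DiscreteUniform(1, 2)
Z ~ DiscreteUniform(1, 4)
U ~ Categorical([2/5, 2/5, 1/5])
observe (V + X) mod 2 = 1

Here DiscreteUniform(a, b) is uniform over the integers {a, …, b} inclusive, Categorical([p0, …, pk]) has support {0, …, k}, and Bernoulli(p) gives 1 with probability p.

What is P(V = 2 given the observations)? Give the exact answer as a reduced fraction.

Enumerate traces; 324 have nonzero weight after conditioning:
  (W=1, X=0, Y=0, V=1, Z=1, U=0) weight 1/540
  (W=1, X=0, Y=0, V=1, Z=1, U=1) weight 1/540
  (W=1, X=0, Y=0, V=1, Z=1, U=2) weight 1/1080
  (W=1, X=0, Y=0, V=1, Z=2, U=0) weight 1/540
  (W=1, X=0, Y=0, V=1, Z=2, U=1) weight 1/540
  (W=1, X=0, Y=0, V=1, Z=2, U=2) weight 1/1080
  (W=1, X=0, Y=0, V=1, Z=3, U=0) weight 1/540
  (W=1, X=0, Y=0, V=1, Z=3, U=1) weight 1/540
  (W=1, X=1, Y=0, V=2, Z=1, U=0) weight 1/540
  … 315 more
Group by V:
  weight(V=1) = 29/90
  weight(V=2) = 8/45
Total weight = 29/90 + 8/45 = 1/2
P(V=1 | obs) = 29/90 / 1/2 = 29/45
P(V=2 | obs) = 8/45 / 1/2 = 16/45

P(V = 2 | obs) = 16/45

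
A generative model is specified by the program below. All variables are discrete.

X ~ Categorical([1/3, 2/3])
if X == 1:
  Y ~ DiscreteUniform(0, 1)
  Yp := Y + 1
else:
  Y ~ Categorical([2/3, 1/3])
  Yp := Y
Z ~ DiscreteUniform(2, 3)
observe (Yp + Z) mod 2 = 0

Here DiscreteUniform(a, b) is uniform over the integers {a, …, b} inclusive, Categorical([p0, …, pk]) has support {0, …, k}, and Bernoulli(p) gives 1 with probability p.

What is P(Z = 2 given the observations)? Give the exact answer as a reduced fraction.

Enumerate traces; 4 have nonzero weight after conditioning:
  (X=0, Y=0, Z=2) weight 1/9
  (X=0, Y=1, Z=3) weight 1/18
  (X=1, Y=0, Z=3) weight 1/6
  (X=1, Y=1, Z=2) weight 1/6
Group by Z:
  weight(Z=2) = 5/18
  weight(Z=3) = 2/9
Total weight = 5/18 + 2/9 = 1/2
P(Z=2 | obs) = 5/18 / 1/2 = 5/9
P(Z=3 | obs) = 2/9 / 1/2 = 4/9

P(Z = 2 | obs) = 5/9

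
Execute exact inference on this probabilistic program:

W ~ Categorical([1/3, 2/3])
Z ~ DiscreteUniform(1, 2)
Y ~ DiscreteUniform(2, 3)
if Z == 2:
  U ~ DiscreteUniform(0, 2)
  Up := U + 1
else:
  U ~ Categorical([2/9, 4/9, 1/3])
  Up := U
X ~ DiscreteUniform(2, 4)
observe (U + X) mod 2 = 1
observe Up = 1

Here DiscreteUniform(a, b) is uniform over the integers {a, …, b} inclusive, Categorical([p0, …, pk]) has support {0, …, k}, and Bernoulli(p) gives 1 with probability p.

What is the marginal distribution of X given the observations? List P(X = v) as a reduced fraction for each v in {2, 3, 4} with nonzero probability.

Enumerate traces; 12 have nonzero weight after conditioning:
  (W=0, Z=1, Y=2, U=1, X=2) weight 1/81
  (W=0, Z=1, Y=2, U=1, X=4) weight 1/81
  (W=0, Z=1, Y=3, U=1, X=2) weight 1/81
  (W=0, Z=1, Y=3, U=1, X=4) weight 1/81
  (W=0, Z=2, Y=2, U=0, X=3) weight 1/108
  (W=0, Z=2, Y=3, U=0, X=3) weight 1/108
  (W=1, Z=1, Y=2, U=1, X=2) weight 2/81
  (W=1, Z=1, Y=2, U=1, X=4) weight 2/81
  … 4 more
Group by X:
  weight(X=2) = 2/27
  weight(X=3) = 1/18
  weight(X=4) = 2/27
Total weight = 2/27 + 1/18 + 2/27 = 11/54
P(X=2 | obs) = 2/27 / 11/54 = 4/11
P(X=3 | obs) = 1/18 / 11/54 = 3/11
P(X=4 | obs) = 2/27 / 11/54 = 4/11

P(X=2) = 4/11, P(X=3) = 3/11, P(X=4) = 4/11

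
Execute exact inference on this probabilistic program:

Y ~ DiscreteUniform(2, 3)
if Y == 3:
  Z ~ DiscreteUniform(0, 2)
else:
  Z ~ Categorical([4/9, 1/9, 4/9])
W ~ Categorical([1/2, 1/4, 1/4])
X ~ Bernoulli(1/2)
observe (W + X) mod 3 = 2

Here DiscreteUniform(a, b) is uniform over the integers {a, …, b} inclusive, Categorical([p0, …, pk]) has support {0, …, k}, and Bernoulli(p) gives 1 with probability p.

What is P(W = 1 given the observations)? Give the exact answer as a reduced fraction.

P(W = 1 | obs) = 1/2

Enumerate traces; 12 have nonzero weight after conditioning:
  (Y=2, Z=0, W=1, X=1) weight 1/36
  (Y=2, Z=0, W=2, X=0) weight 1/36
  (Y=2, Z=1, W=1, X=1) weight 1/144
  (Y=2, Z=1, W=2, X=0) weight 1/144
  (Y=2, Z=2, W=1, X=1) weight 1/36
  (Y=2, Z=2, W=2, X=0) weight 1/36
  (Y=3, Z=0, W=1, X=1) weight 1/48
  (Y=3, Z=0, W=2, X=0) weight 1/48
  … 4 more
Group by W:
  weight(W=1) = 1/8
  weight(W=2) = 1/8
Total weight = 1/8 + 1/8 = 1/4
P(W=1 | obs) = 1/8 / 1/4 = 1/2
P(W=2 | obs) = 1/8 / 1/4 = 1/2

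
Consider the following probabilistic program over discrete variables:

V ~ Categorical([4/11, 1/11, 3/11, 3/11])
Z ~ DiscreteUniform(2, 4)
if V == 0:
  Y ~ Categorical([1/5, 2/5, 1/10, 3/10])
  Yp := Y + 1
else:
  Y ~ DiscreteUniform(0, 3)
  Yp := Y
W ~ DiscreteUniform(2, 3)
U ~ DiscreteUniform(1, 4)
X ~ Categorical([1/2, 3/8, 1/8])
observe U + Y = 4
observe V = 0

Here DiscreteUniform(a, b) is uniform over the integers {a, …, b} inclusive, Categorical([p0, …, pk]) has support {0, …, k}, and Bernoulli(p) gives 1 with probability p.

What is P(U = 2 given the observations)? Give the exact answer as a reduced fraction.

P(U = 2 | obs) = 1/10

Enumerate traces; 72 have nonzero weight after conditioning:
  (V=0, Z=2, Y=0, W=2, U=4, X=0) weight 1/660
  (V=0, Z=2, Y=0, W=2, U=4, X=1) weight 1/880
  (V=0, Z=2, Y=0, W=2, U=4, X=2) weight 1/2640
  (V=0, Z=2, Y=0, W=3, U=4, X=0) weight 1/660
  (V=0, Z=2, Y=0, W=3, U=4, X=1) weight 1/880
  (V=0, Z=2, Y=0, W=3, U=4, X=2) weight 1/2640
  (V=0, Z=2, Y=1, W=2, U=3, X=0) weight 1/330
  (V=0, Z=2, Y=1, W=2, U=3, X=1) weight 1/440
  (V=0, Z=2, Y=2, W=2, U=2, X=0) weight 1/1320
  (V=0, Z=2, Y=3, W=2, U=1, X=0) weight 1/440
  … 62 more
Group by U:
  weight(U=1) = 3/110
  weight(U=2) = 1/110
  weight(U=3) = 2/55
  weight(U=4) = 1/55
Total weight = 3/110 + 1/110 + 2/55 + 1/55 = 1/11
P(U=1 | obs) = 3/110 / 1/11 = 3/10
P(U=2 | obs) = 1/110 / 1/11 = 1/10
P(U=3 | obs) = 2/55 / 1/11 = 2/5
P(U=4 | obs) = 1/55 / 1/11 = 1/5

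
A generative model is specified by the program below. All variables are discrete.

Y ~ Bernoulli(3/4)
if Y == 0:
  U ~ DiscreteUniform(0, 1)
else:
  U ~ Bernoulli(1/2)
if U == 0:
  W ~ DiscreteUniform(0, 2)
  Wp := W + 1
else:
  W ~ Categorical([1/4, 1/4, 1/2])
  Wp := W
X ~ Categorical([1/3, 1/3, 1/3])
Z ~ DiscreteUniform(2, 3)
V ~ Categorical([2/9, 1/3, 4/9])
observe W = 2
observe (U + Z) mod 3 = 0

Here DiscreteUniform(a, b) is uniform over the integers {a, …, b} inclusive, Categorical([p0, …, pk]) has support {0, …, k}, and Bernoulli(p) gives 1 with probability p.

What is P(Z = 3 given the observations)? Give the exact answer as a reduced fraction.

P(Z = 3 | obs) = 2/5

Enumerate traces; 36 have nonzero weight after conditioning:
  (Y=0, U=0, W=2, X=0, Z=3, V=0) weight 1/648
  (Y=0, U=0, W=2, X=0, Z=3, V=1) weight 1/432
  (Y=0, U=0, W=2, X=0, Z=3, V=2) weight 1/324
  (Y=0, U=0, W=2, X=1, Z=3, V=0) weight 1/648
  (Y=0, U=0, W=2, X=1, Z=3, V=1) weight 1/432
  (Y=0, U=0, W=2, X=1, Z=3, V=2) weight 1/324
  (Y=0, U=0, W=2, X=2, Z=3, V=0) weight 1/648
  (Y=0, U=0, W=2, X=2, Z=3, V=1) weight 1/432
  (Y=0, U=1, W=2, X=0, Z=2, V=0) weight 1/432
  … 27 more
Group by Z:
  weight(Z=2) = 1/8
  weight(Z=3) = 1/12
Total weight = 1/8 + 1/12 = 5/24
P(Z=2 | obs) = 1/8 / 5/24 = 3/5
P(Z=3 | obs) = 1/12 / 5/24 = 2/5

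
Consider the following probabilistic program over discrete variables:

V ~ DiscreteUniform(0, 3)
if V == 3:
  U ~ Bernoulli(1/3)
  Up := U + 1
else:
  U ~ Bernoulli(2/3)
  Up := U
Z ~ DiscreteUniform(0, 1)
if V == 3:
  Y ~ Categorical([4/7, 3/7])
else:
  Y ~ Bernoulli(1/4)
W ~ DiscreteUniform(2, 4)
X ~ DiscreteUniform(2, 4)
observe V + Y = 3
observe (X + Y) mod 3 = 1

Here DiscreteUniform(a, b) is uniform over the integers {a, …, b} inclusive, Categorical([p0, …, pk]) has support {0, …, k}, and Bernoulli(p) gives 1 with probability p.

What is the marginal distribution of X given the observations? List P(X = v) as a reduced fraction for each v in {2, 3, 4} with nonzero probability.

Enumerate traces; 24 have nonzero weight after conditioning:
  (V=2, U=0, Z=0, Y=1, W=2, X=3) weight 1/864
  (V=2, U=0, Z=0, Y=1, W=3, X=3) weight 1/864
  (V=2, U=0, Z=0, Y=1, W=4, X=3) weight 1/864
  (V=2, U=0, Z=1, Y=1, W=2, X=3) weight 1/864
  (V=2, U=0, Z=1, Y=1, W=3, X=3) weight 1/864
  (V=2, U=0, Z=1, Y=1, W=4, X=3) weight 1/864
  (V=2, U=1, Z=0, Y=1, W=2, X=3) weight 1/432
  (V=2, U=1, Z=0, Y=1, W=3, X=3) weight 1/432
  (V=3, U=0, Z=0, Y=0, W=2, X=4) weight 1/189
  … 15 more
Group by X:
  weight(X=3) = 1/48
  weight(X=4) = 1/21
Total weight = 1/48 + 1/21 = 23/336
P(X=3 | obs) = 1/48 / 23/336 = 7/23
P(X=4 | obs) = 1/21 / 23/336 = 16/23

P(X=3) = 7/23, P(X=4) = 16/23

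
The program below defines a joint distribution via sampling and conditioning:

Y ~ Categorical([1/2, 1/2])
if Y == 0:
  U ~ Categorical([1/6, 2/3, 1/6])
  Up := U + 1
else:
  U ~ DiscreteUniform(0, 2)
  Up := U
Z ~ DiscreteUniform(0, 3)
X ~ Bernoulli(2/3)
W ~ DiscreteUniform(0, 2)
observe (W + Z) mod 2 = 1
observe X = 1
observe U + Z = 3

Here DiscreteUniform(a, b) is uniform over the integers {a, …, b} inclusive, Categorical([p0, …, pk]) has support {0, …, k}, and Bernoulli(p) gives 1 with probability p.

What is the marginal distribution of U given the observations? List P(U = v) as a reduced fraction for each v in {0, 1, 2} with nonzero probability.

P(U=0) = 1/3, P(U=1) = 1/3, P(U=2) = 1/3

Enumerate traces; 10 have nonzero weight after conditioning:
  (Y=0, U=0, Z=3, X=1, W=0) weight 1/216
  (Y=0, U=0, Z=3, X=1, W=2) weight 1/216
  (Y=0, U=1, Z=2, X=1, W=1) weight 1/54
  (Y=0, U=2, Z=1, X=1, W=0) weight 1/216
  (Y=0, U=2, Z=1, X=1, W=2) weight 1/216
  (Y=1, U=0, Z=3, X=1, W=0) weight 1/108
  (Y=1, U=0, Z=3, X=1, W=2) weight 1/108
  (Y=1, U=1, Z=2, X=1, W=1) weight 1/108
  … 2 more
Group by U:
  weight(U=0) = 1/36
  weight(U=1) = 1/36
  weight(U=2) = 1/36
Total weight = 1/36 + 1/36 + 1/36 = 1/12
P(U=0 | obs) = 1/36 / 1/12 = 1/3
P(U=1 | obs) = 1/36 / 1/12 = 1/3
P(U=2 | obs) = 1/36 / 1/12 = 1/3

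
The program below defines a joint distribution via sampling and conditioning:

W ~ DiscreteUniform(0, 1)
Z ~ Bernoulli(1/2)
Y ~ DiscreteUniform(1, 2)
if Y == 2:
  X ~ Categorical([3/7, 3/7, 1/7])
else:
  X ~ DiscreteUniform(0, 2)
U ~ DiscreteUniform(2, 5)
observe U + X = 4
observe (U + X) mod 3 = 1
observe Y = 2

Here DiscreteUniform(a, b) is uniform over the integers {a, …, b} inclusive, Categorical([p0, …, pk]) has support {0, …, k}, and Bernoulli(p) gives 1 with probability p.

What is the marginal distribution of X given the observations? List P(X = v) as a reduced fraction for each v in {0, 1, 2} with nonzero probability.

Enumerate traces; 12 have nonzero weight after conditioning:
  (W=0, Z=0, Y=2, X=0, U=4) weight 3/224
  (W=0, Z=0, Y=2, X=1, U=3) weight 3/224
  (W=0, Z=0, Y=2, X=2, U=2) weight 1/224
  (W=0, Z=1, Y=2, X=0, U=4) weight 3/224
  (W=0, Z=1, Y=2, X=1, U=3) weight 3/224
  (W=0, Z=1, Y=2, X=2, U=2) weight 1/224
  (W=1, Z=0, Y=2, X=0, U=4) weight 3/224
  (W=1, Z=0, Y=2, X=1, U=3) weight 3/224
  … 4 more
Group by X:
  weight(X=0) = 3/56
  weight(X=1) = 3/56
  weight(X=2) = 1/56
Total weight = 3/56 + 3/56 + 1/56 = 1/8
P(X=0 | obs) = 3/56 / 1/8 = 3/7
P(X=1 | obs) = 3/56 / 1/8 = 3/7
P(X=2 | obs) = 1/56 / 1/8 = 1/7

P(X=0) = 3/7, P(X=1) = 3/7, P(X=2) = 1/7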